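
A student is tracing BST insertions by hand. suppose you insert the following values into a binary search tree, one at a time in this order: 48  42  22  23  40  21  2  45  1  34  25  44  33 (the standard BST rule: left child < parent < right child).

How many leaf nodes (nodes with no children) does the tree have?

48: root
42: left child of 48 (depth 1)
22: left child of 42 (depth 2)
23: right child of 22 (depth 3)
40: right child of 23 (depth 4)
21: left child of 22 (depth 3)
2: left child of 21 (depth 4)
45: right child of 42 (depth 2)
1: left child of 2 (depth 5)
34: left child of 40 (depth 5)
25: left child of 34 (depth 6)
44: left child of 45 (depth 3)
33: right child of 25 (depth 7)

Leaves: 1, 33, 44 — 3 in total.

3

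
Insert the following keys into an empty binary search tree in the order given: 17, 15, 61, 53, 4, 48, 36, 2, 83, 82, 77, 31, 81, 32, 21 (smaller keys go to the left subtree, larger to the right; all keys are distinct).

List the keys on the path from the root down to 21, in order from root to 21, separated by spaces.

17 61 53 48 36 31 21

17: root
15: left child of 17 (depth 1)
61: right child of 17 (depth 1)
53: left child of 61 (depth 2)
4: left child of 15 (depth 2)
48: left child of 53 (depth 3)
36: left child of 48 (depth 4)
2: left child of 4 (depth 3)
83: right child of 61 (depth 2)
82: left child of 83 (depth 3)
77: left child of 82 (depth 4)
31: left child of 36 (depth 5)
81: right child of 77 (depth 5)
32: right child of 31 (depth 6)
21: left child of 31 (depth 6)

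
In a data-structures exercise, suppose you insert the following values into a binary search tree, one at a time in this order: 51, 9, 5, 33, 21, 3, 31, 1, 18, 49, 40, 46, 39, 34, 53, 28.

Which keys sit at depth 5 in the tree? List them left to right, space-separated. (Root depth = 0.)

28 39 46

Resulting structure (node: left, right):
  51: L=9, R=53
  9: L=5, R=33
  5: L=3, R=–
  33: L=21, R=49
  21: L=18, R=31
  3: L=1, R=–
  31: L=28, R=–
  1: L=–, R=–
  18: L=–, R=–
  49: L=40, R=–
  40: L=39, R=46
  46: L=–, R=–
  39: L=34, R=–
  34: L=–, R=–
  53: L=–, R=–
  28: L=–, R=–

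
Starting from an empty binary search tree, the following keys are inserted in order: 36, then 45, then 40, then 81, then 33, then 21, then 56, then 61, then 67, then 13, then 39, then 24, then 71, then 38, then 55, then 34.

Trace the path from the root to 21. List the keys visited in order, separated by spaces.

Insert 36: tree is empty, so 36 becomes the root.
Insert 45: 45 > 36 → go right. Place as right child of 36.
Insert 40: 40 > 36 → go right; 40 < 45 → go left. Place as left child of 45.
Insert 81: 81 > 36 → go right; 81 > 45 → go right. Place as right child of 45.
Insert 33: 33 < 36 → go left. Place as left child of 36.
Insert 21: 21 < 36 → go left; 21 < 33 → go left. Place as left child of 33.
Insert 56: 56 > 36 → go right; 56 > 45 → go right; 56 < 81 → go left. Place as left child of 81.
Insert 61: 61 > 36 → go right; 61 > 45 → go right; 61 < 81 → go left; 61 > 56 → go right. Place as right child of 56.
Insert 67: 67 > 36 → go right; 67 > 45 → go right; 67 < 81 → go left; 67 > 56 → go right; 67 > 61 → go right. Place as right child of 61.
Insert 13: 13 < 36 → go left; 13 < 33 → go left; 13 < 21 → go left. Place as left child of 21.
Insert 39: 39 > 36 → go right; 39 < 45 → go left; 39 < 40 → go left. Place as left child of 40.
Insert 24: 24 < 36 → go left; 24 < 33 → go left; 24 > 21 → go right. Place as right child of 21.
Insert 71: 71 > 36 → go right; 71 > 45 → go right; 71 < 81 → go left; 71 > 56 → go right; 71 > 61 → go right; 71 > 67 → go right. Place as right child of 67.
Insert 38: 38 > 36 → go right; 38 < 45 → go left; 38 < 40 → go left; 38 < 39 → go left. Place as left child of 39.
Insert 55: 55 > 36 → go right; 55 > 45 → go right; 55 < 81 → go left; 55 < 56 → go left. Place as left child of 56.
Insert 34: 34 < 36 → go left; 34 > 33 → go right. Place as right child of 33.

36 33 21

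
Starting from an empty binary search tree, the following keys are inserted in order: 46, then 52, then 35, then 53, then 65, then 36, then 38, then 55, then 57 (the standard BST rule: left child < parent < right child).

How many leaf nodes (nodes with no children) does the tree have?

46: root
52: right child of 46 (depth 1)
35: left child of 46 (depth 1)
53: right child of 52 (depth 2)
65: right child of 53 (depth 3)
36: right child of 35 (depth 2)
38: right child of 36 (depth 3)
55: left child of 65 (depth 4)
57: right child of 55 (depth 5)

Leaves: 38, 57 — 2 in total.

2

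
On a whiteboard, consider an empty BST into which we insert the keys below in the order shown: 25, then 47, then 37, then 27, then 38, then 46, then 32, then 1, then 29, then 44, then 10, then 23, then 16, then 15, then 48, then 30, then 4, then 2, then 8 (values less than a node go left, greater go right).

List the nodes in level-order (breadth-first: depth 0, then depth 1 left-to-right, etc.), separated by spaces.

25: root
47: right child of 25 (depth 1)
37: left child of 47 (depth 2)
27: left child of 37 (depth 3)
38: right child of 37 (depth 3)
46: right child of 38 (depth 4)
32: right child of 27 (depth 4)
1: left child of 25 (depth 1)
29: left child of 32 (depth 5)
44: left child of 46 (depth 5)
10: right child of 1 (depth 2)
23: right child of 10 (depth 3)
16: left child of 23 (depth 4)
15: left child of 16 (depth 5)
48: right child of 47 (depth 2)
30: right child of 29 (depth 6)
4: left child of 10 (depth 3)
2: left child of 4 (depth 4)
8: right child of 4 (depth 4)

25 1 47 10 37 48 4 23 27 38 2 8 16 32 46 15 29 44 30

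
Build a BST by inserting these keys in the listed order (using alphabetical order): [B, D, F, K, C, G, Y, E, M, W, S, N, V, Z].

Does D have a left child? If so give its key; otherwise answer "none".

Insert B: tree is empty, so B becomes the root.
Insert D: D > B → go right. Place as right child of B.
Insert F: F > B → go right; F > D → go right. Place as right child of D.
Insert K: K > B → go right; K > D → go right; K > F → go right. Place as right child of F.
Insert C: C > B → go right; C < D → go left. Place as left child of D.
Insert G: G > B → go right; G > D → go right; G > F → go right; G < K → go left. Place as left child of K.
Insert Y: Y > B → go right; Y > D → go right; Y > F → go right; Y > K → go right. Place as right child of K.
Insert E: E > B → go right; E > D → go right; E < F → go left. Place as left child of F.
Insert M: M > B → go right; M > D → go right; M > F → go right; M > K → go right; M < Y → go left. Place as left child of Y.
Insert W: W > B → go right; W > D → go right; W > F → go right; W > K → go right; W < Y → go left; W > M → go right. Place as right child of M.
Insert S: S > B → go right; S > D → go right; S > F → go right; S > K → go right; S < Y → go left; S > M → go right; S < W → go left. Place as left child of W.
Insert N: N > B → go right; N > D → go right; N > F → go right; N > K → go right; N < Y → go left; N > M → go right; N < W → go left; N < S → go left. Place as left child of S.
Insert V: V > B → go right; V > D → go right; V > F → go right; V > K → go right; V < Y → go left; V > M → go right; V < W → go left; V > S → go right. Place as right child of S.
Insert Z: Z > B → go right; Z > D → go right; Z > F → go right; Z > K → go right; Z > Y → go right. Place as right child of Y.

C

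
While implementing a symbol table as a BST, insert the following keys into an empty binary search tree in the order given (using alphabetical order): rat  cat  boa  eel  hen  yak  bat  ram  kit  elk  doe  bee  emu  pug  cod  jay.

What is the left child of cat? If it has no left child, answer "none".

boa

rat: root
cat: left child of rat (depth 1)
boa: left child of cat (depth 2)
eel: right child of cat (depth 2)
hen: right child of eel (depth 3)
yak: right child of rat (depth 1)
bat: left child of boa (depth 3)
ram: right child of hen (depth 4)
kit: left child of ram (depth 5)
elk: left child of hen (depth 4)
doe: left child of eel (depth 3)
bee: right child of bat (depth 4)
emu: right child of elk (depth 5)
pug: right child of kit (depth 6)
cod: left child of doe (depth 4)
jay: left child of kit (depth 6)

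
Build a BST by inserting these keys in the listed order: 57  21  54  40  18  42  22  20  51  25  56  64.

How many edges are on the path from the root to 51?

Resulting structure (node: left, right):
  57: L=21, R=64
  21: L=18, R=54
  54: L=40, R=56
  40: L=22, R=42
  18: L=–, R=20
  42: L=–, R=51
  22: L=–, R=25
  20: L=–, R=–
  51: L=–, R=–
  25: L=–, R=–
  56: L=–, R=–
  64: L=–, R=–

Path to 51: 57 → 21 → 54 → 40 → 42 → 51, which is 5 edges.

5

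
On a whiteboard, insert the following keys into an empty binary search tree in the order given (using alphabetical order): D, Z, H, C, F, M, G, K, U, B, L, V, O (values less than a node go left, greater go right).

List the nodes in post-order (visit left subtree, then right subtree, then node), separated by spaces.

B C G F L K O V U M H Z D

Resulting structure (node: left, right):
  D: L=C, R=Z
  Z: L=H, R=–
  H: L=F, R=M
  C: L=B, R=–
  F: L=–, R=G
  M: L=K, R=U
  G: L=–, R=–
  K: L=–, R=L
  U: L=O, R=V
  B: L=–, R=–
  L: L=–, R=–
  V: L=–, R=–
  O: L=–, R=–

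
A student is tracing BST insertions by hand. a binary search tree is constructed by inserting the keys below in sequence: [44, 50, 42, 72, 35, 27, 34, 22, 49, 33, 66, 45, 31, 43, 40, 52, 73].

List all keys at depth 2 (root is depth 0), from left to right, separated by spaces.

Resulting structure (node: left, right):
  44: L=42, R=50
  50: L=49, R=72
  42: L=35, R=43
  72: L=66, R=73
  35: L=27, R=40
  27: L=22, R=34
  34: L=33, R=–
  22: L=–, R=–
  49: L=45, R=–
  33: L=31, R=–
  66: L=52, R=–
  45: L=–, R=–
  31: L=–, R=–
  43: L=–, R=–
  40: L=–, R=–
  52: L=–, R=–
  73: L=–, R=–

35 43 49 72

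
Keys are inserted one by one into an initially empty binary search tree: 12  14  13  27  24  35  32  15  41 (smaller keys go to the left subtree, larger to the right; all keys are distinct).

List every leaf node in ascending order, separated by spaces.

13 15 32 41

12: root
14: right child of 12 (depth 1)
13: left child of 14 (depth 2)
27: right child of 14 (depth 2)
24: left child of 27 (depth 3)
35: right child of 27 (depth 3)
32: left child of 35 (depth 4)
15: left child of 24 (depth 4)
41: right child of 35 (depth 4)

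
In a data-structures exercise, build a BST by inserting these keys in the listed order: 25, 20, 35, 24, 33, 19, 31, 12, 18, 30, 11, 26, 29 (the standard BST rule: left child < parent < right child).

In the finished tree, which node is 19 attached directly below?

20

Insert 25: tree is empty, so 25 becomes the root.
Insert 20: 20 < 25 → go left. Place as left child of 25.
Insert 35: 35 > 25 → go right. Place as right child of 25.
Insert 24: 24 < 25 → go left; 24 > 20 → go right. Place as right child of 20.
Insert 33: 33 > 25 → go right; 33 < 35 → go left. Place as left child of 35.
Insert 19: 19 < 25 → go left; 19 < 20 → go left. Place as left child of 20.
Insert 31: 31 > 25 → go right; 31 < 35 → go left; 31 < 33 → go left. Place as left child of 33.
Insert 12: 12 < 25 → go left; 12 < 20 → go left; 12 < 19 → go left. Place as left child of 19.
Insert 18: 18 < 25 → go left; 18 < 20 → go left; 18 < 19 → go left; 18 > 12 → go right. Place as right child of 12.
Insert 30: 30 > 25 → go right; 30 < 35 → go left; 30 < 33 → go left; 30 < 31 → go left. Place as left child of 31.
Insert 11: 11 < 25 → go left; 11 < 20 → go left; 11 < 19 → go left; 11 < 12 → go left. Place as left child of 12.
Insert 26: 26 > 25 → go right; 26 < 35 → go left; 26 < 33 → go left; 26 < 31 → go left; 26 < 30 → go left. Place as left child of 30.
Insert 29: 29 > 25 → go right; 29 < 35 → go left; 29 < 33 → go left; 29 < 31 → go left; 29 < 30 → go left; 29 > 26 → go right. Place as right child of 26.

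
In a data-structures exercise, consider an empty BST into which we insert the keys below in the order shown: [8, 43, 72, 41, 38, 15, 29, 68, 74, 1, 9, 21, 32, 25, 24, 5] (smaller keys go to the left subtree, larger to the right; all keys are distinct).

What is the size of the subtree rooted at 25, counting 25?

2

8: root
43: right child of 8 (depth 1)
72: right child of 43 (depth 2)
41: left child of 43 (depth 2)
38: left child of 41 (depth 3)
15: left child of 38 (depth 4)
29: right child of 15 (depth 5)
68: left child of 72 (depth 3)
74: right child of 72 (depth 3)
1: left child of 8 (depth 1)
9: left child of 15 (depth 5)
21: left child of 29 (depth 6)
32: right child of 29 (depth 6)
25: right child of 21 (depth 7)
24: left child of 25 (depth 8)
5: right child of 1 (depth 2)

Subtree rooted at 25 contains: 25, 24 — 2 nodes.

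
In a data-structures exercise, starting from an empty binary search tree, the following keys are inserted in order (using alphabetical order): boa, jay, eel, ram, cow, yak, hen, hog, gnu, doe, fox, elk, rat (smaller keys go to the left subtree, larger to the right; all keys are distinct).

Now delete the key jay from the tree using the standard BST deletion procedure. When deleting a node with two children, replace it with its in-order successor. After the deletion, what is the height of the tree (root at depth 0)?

6

Insert boa: tree is empty, so boa becomes the root.
Insert jay: jay > boa → go right. Place as right child of boa.
Insert eel: eel > boa → go right; eel < jay → go left. Place as left child of jay.
Insert ram: ram > boa → go right; ram > jay → go right. Place as right child of jay.
Insert cow: cow > boa → go right; cow < jay → go left; cow < eel → go left. Place as left child of eel.
Insert yak: yak > boa → go right; yak > jay → go right; yak > ram → go right. Place as right child of ram.
Insert hen: hen > boa → go right; hen < jay → go left; hen > eel → go right. Place as right child of eel.
Insert hog: hog > boa → go right; hog < jay → go left; hog > eel → go right; hog > hen → go right. Place as right child of hen.
Insert gnu: gnu > boa → go right; gnu < jay → go left; gnu > eel → go right; gnu < hen → go left. Place as left child of hen.
Insert doe: doe > boa → go right; doe < jay → go left; doe < eel → go left; doe > cow → go right. Place as right child of cow.
Insert fox: fox > boa → go right; fox < jay → go left; fox > eel → go right; fox < hen → go left; fox < gnu → go left. Place as left child of gnu.
Insert elk: elk > boa → go right; elk < jay → go left; elk > eel → go right; elk < hen → go left; elk < gnu → go left; elk < fox → go left. Place as left child of fox.
Insert rat: rat > boa → go right; rat > jay → go right; rat > ram → go right; rat < yak → go left. Place as left child of yak.

Delete jay (two children — replace with in-order successor).
After deletion, deepest node is elk at depth 6.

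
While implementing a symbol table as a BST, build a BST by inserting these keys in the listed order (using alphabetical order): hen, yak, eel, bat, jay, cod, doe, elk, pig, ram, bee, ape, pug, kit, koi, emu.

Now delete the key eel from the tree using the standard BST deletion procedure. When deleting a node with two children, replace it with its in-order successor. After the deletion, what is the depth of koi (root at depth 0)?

Insert hen: tree is empty, so hen becomes the root.
Insert yak: yak > hen → go right. Place as right child of hen.
Insert eel: eel < hen → go left. Place as left child of hen.
Insert bat: bat < hen → go left; bat < eel → go left. Place as left child of eel.
Insert jay: jay > hen → go right; jay < yak → go left. Place as left child of yak.
Insert cod: cod < hen → go left; cod < eel → go left; cod > bat → go right. Place as right child of bat.
Insert doe: doe < hen → go left; doe < eel → go left; doe > bat → go right; doe > cod → go right. Place as right child of cod.
Insert elk: elk < hen → go left; elk > eel → go right. Place as right child of eel.
Insert pig: pig > hen → go right; pig < yak → go left; pig > jay → go right. Place as right child of jay.
Insert ram: ram > hen → go right; ram < yak → go left; ram > jay → go right; ram > pig → go right. Place as right child of pig.
Insert bee: bee < hen → go left; bee < eel → go left; bee > bat → go right; bee < cod → go left. Place as left child of cod.
Insert ape: ape < hen → go left; ape < eel → go left; ape < bat → go left. Place as left child of bat.
Insert pug: pug > hen → go right; pug < yak → go left; pug > jay → go right; pug > pig → go right; pug < ram → go left. Place as left child of ram.
Insert kit: kit > hen → go right; kit < yak → go left; kit > jay → go right; kit < pig → go left. Place as left child of pig.
Insert koi: koi > hen → go right; koi < yak → go left; koi > jay → go right; koi < pig → go left; koi > kit → go right. Place as right child of kit.
Insert emu: emu < hen → go left; emu > eel → go right; emu > elk → go right. Place as right child of elk.

Delete eel (two children — replace with in-order successor).
After deletion, path to koi: hen → yak → jay → pig → kit → koi.

5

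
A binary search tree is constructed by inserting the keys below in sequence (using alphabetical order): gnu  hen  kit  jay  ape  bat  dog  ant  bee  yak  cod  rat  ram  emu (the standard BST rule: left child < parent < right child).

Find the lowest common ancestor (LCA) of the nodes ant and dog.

gnu: root
hen: right child of gnu (depth 1)
kit: right child of hen (depth 2)
jay: left child of kit (depth 3)
ape: left child of gnu (depth 1)
bat: right child of ape (depth 2)
dog: right child of bat (depth 3)
ant: left child of ape (depth 2)
bee: left child of dog (depth 4)
yak: right child of kit (depth 3)
cod: right child of bee (depth 5)
rat: left child of yak (depth 4)
ram: left child of rat (depth 5)
emu: right child of dog (depth 4)

Path to ant: gnu → ape → ant
Path to dog: gnu → ape → bat → dog
The paths share a prefix ending at ape, then split left and right.

ape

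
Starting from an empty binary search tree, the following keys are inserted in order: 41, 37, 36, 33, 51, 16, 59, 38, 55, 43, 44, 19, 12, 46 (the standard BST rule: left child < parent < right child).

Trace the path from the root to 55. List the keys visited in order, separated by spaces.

41 51 59 55

41: root
37: left child of 41 (depth 1)
36: left child of 37 (depth 2)
33: left child of 36 (depth 3)
51: right child of 41 (depth 1)
16: left child of 33 (depth 4)
59: right child of 51 (depth 2)
38: right child of 37 (depth 2)
55: left child of 59 (depth 3)
43: left child of 51 (depth 2)
44: right child of 43 (depth 3)
19: right child of 16 (depth 5)
12: left child of 16 (depth 5)
46: right child of 44 (depth 4)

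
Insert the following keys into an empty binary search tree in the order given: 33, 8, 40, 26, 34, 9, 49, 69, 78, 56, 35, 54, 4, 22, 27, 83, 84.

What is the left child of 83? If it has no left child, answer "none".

33: root
8: left child of 33 (depth 1)
40: right child of 33 (depth 1)
26: right child of 8 (depth 2)
34: left child of 40 (depth 2)
9: left child of 26 (depth 3)
49: right child of 40 (depth 2)
69: right child of 49 (depth 3)
78: right child of 69 (depth 4)
56: left child of 69 (depth 4)
35: right child of 34 (depth 3)
54: left child of 56 (depth 5)
4: left child of 8 (depth 2)
22: right child of 9 (depth 4)
27: right child of 26 (depth 3)
83: right child of 78 (depth 5)
84: right child of 83 (depth 6)

none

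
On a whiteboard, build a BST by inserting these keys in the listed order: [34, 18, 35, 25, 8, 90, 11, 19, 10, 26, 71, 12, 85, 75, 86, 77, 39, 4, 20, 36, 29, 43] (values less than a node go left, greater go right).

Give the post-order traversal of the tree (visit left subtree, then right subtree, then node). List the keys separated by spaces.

4 10 12 11 8 20 19 29 26 25 18 36 43 39 77 75 86 85 71 90 35 34

Resulting structure (node: left, right):
  34: L=18, R=35
  18: L=8, R=25
  35: L=–, R=90
  25: L=19, R=26
  8: L=4, R=11
  90: L=71, R=–
  11: L=10, R=12
  19: L=–, R=20
  10: L=–, R=–
  26: L=–, R=29
  71: L=39, R=85
  12: L=–, R=–
  85: L=75, R=86
  75: L=–, R=77
  86: L=–, R=–
  77: L=–, R=–
  39: L=36, R=43
  4: L=–, R=–
  20: L=–, R=–
  36: L=–, R=–
  29: L=–, R=–
  43: L=–, R=–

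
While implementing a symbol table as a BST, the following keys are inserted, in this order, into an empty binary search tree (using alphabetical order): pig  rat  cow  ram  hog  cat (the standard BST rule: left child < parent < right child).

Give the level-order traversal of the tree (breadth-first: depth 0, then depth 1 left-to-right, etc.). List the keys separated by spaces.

pig cow rat cat hog ram

pig: root
rat: right child of pig (depth 1)
cow: left child of pig (depth 1)
ram: left child of rat (depth 2)
hog: right child of cow (depth 2)
cat: left child of cow (depth 2)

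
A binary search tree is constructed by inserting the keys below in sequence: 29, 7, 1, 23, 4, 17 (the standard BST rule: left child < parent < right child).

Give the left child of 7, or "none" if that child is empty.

1

Insert 29: tree is empty, so 29 becomes the root.
Insert 7: 7 < 29 → go left. Place as left child of 29.
Insert 1: 1 < 29 → go left; 1 < 7 → go left. Place as left child of 7.
Insert 23: 23 < 29 → go left; 23 > 7 → go right. Place as right child of 7.
Insert 4: 4 < 29 → go left; 4 < 7 → go left; 4 > 1 → go right. Place as right child of 1.
Insert 17: 17 < 29 → go left; 17 > 7 → go right; 17 < 23 → go left. Place as left child of 23.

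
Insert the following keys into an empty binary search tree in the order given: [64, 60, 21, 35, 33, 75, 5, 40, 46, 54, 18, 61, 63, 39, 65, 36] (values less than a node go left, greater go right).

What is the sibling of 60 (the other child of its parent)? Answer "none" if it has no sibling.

Resulting structure (node: left, right):
  64: L=60, R=75
  60: L=21, R=61
  21: L=5, R=35
  35: L=33, R=40
  33: L=–, R=–
  75: L=65, R=–
  5: L=–, R=18
  40: L=39, R=46
  46: L=–, R=54
  54: L=–, R=–
  18: L=–, R=–
  61: L=–, R=63
  63: L=–, R=–
  39: L=36, R=–
  65: L=–, R=–
  36: L=–, R=–

60's parent is 64; the other child of 64 is 75.

75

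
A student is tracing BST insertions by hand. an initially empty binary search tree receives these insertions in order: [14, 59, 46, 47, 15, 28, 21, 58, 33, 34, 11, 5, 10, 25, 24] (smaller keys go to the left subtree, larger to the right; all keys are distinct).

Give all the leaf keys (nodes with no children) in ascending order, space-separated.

14: root
59: right child of 14 (depth 1)
46: left child of 59 (depth 2)
47: right child of 46 (depth 3)
15: left child of 46 (depth 3)
28: right child of 15 (depth 4)
21: left child of 28 (depth 5)
58: right child of 47 (depth 4)
33: right child of 28 (depth 5)
34: right child of 33 (depth 6)
11: left child of 14 (depth 1)
5: left child of 11 (depth 2)
10: right child of 5 (depth 3)
25: right child of 21 (depth 6)
24: left child of 25 (depth 7)

10 24 34 58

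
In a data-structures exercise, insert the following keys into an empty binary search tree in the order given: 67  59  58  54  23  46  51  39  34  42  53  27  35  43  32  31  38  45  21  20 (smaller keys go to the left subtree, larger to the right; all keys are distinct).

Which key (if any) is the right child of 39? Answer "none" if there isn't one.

42

Resulting structure (node: left, right):
  67: L=59, R=–
  59: L=58, R=–
  58: L=54, R=–
  54: L=23, R=–
  23: L=21, R=46
  46: L=39, R=51
  51: L=–, R=53
  39: L=34, R=42
  34: L=27, R=35
  42: L=–, R=43
  53: L=–, R=–
  27: L=–, R=32
  35: L=–, R=38
  43: L=–, R=45
  32: L=31, R=–
  31: L=–, R=–
  38: L=–, R=–
  45: L=–, R=–
  21: L=20, R=–
  20: L=–, R=–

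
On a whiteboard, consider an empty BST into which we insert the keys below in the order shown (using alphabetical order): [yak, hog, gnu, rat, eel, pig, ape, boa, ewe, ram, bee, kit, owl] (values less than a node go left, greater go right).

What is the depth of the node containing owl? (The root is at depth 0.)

5

yak: root
hog: left child of yak (depth 1)
gnu: left child of hog (depth 2)
rat: right child of hog (depth 2)
eel: left child of gnu (depth 3)
pig: left child of rat (depth 3)
ape: left child of eel (depth 4)
boa: right child of ape (depth 5)
ewe: right child of eel (depth 4)
ram: right child of pig (depth 4)
bee: left child of boa (depth 6)
kit: left child of pig (depth 4)
owl: right child of kit (depth 5)

Path to owl: yak → hog → rat → pig → kit → owl, which is 5 edges.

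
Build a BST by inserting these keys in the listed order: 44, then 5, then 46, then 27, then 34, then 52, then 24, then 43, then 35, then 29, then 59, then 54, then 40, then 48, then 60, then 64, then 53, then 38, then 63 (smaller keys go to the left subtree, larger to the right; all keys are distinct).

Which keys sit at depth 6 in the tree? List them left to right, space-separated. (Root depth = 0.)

40 63

44: root
5: left child of 44 (depth 1)
46: right child of 44 (depth 1)
27: right child of 5 (depth 2)
34: right child of 27 (depth 3)
52: right child of 46 (depth 2)
24: left child of 27 (depth 3)
43: right child of 34 (depth 4)
35: left child of 43 (depth 5)
29: left child of 34 (depth 4)
59: right child of 52 (depth 3)
54: left child of 59 (depth 4)
40: right child of 35 (depth 6)
48: left child of 52 (depth 3)
60: right child of 59 (depth 4)
64: right child of 60 (depth 5)
53: left child of 54 (depth 5)
38: left child of 40 (depth 7)
63: left child of 64 (depth 6)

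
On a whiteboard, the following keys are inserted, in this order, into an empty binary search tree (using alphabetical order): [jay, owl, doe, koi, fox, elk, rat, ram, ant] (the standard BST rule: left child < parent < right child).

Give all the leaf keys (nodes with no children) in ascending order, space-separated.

ant elk koi ram

jay: root
owl: right child of jay (depth 1)
doe: left child of jay (depth 1)
koi: left child of owl (depth 2)
fox: right child of doe (depth 2)
elk: left child of fox (depth 3)
rat: right child of owl (depth 2)
ram: left child of rat (depth 3)
ant: left child of doe (depth 2)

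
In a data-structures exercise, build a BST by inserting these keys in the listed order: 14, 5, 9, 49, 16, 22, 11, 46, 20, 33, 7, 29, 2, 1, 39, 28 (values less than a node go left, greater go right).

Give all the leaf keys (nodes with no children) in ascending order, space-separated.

1 7 11 20 28 39

14: root
5: left child of 14 (depth 1)
9: right child of 5 (depth 2)
49: right child of 14 (depth 1)
16: left child of 49 (depth 2)
22: right child of 16 (depth 3)
11: right child of 9 (depth 3)
46: right child of 22 (depth 4)
20: left child of 22 (depth 4)
33: left child of 46 (depth 5)
7: left child of 9 (depth 3)
29: left child of 33 (depth 6)
2: left child of 5 (depth 2)
1: left child of 2 (depth 3)
39: right child of 33 (depth 6)
28: left child of 29 (depth 7)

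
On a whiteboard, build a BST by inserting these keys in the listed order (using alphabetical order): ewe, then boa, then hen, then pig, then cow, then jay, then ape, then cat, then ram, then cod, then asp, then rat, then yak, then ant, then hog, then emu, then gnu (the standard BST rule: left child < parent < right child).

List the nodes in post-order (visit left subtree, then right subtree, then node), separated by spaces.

ant asp ape cod cat emu cow boa gnu hog jay yak rat ram pig hen ewe

Insert ewe: tree is empty, so ewe becomes the root.
Insert boa: boa < ewe → go left. Place as left child of ewe.
Insert hen: hen > ewe → go right. Place as right child of ewe.
Insert pig: pig > ewe → go right; pig > hen → go right. Place as right child of hen.
Insert cow: cow < ewe → go left; cow > boa → go right. Place as right child of boa.
Insert jay: jay > ewe → go right; jay > hen → go right; jay < pig → go left. Place as left child of pig.
Insert ape: ape < ewe → go left; ape < boa → go left. Place as left child of boa.
Insert cat: cat < ewe → go left; cat > boa → go right; cat < cow → go left. Place as left child of cow.
Insert ram: ram > ewe → go right; ram > hen → go right; ram > pig → go right. Place as right child of pig.
Insert cod: cod < ewe → go left; cod > boa → go right; cod < cow → go left; cod > cat → go right. Place as right child of cat.
Insert asp: asp < ewe → go left; asp < boa → go left; asp > ape → go right. Place as right child of ape.
Insert rat: rat > ewe → go right; rat > hen → go right; rat > pig → go right; rat > ram → go right. Place as right child of ram.
Insert yak: yak > ewe → go right; yak > hen → go right; yak > pig → go right; yak > ram → go right; yak > rat → go right. Place as right child of rat.
Insert ant: ant < ewe → go left; ant < boa → go left; ant < ape → go left. Place as left child of ape.
Insert hog: hog > ewe → go right; hog > hen → go right; hog < pig → go left; hog < jay → go left. Place as left child of jay.
Insert emu: emu < ewe → go left; emu > boa → go right; emu > cow → go right. Place as right child of cow.
Insert gnu: gnu > ewe → go right; gnu < hen → go left. Place as left child of hen.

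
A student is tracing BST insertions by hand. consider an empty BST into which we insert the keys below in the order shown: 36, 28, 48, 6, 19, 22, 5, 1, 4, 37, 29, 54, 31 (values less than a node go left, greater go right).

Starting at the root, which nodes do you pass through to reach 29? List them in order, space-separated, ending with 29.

36: root
28: left child of 36 (depth 1)
48: right child of 36 (depth 1)
6: left child of 28 (depth 2)
19: right child of 6 (depth 3)
22: right child of 19 (depth 4)
5: left child of 6 (depth 3)
1: left child of 5 (depth 4)
4: right child of 1 (depth 5)
37: left child of 48 (depth 2)
29: right child of 28 (depth 2)
54: right child of 48 (depth 2)
31: right child of 29 (depth 3)

36 28 29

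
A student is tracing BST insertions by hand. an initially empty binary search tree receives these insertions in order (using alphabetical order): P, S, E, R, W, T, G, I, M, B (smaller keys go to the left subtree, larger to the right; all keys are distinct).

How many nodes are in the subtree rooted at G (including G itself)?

3

Insert P: tree is empty, so P becomes the root.
Insert S: S > P → go right. Place as right child of P.
Insert E: E < P → go left. Place as left child of P.
Insert R: R > P → go right; R < S → go left. Place as left child of S.
Insert W: W > P → go right; W > S → go right. Place as right child of S.
Insert T: T > P → go right; T > S → go right; T < W → go left. Place as left child of W.
Insert G: G < P → go left; G > E → go right. Place as right child of E.
Insert I: I < P → go left; I > E → go right; I > G → go right. Place as right child of G.
Insert M: M < P → go left; M > E → go right; M > G → go right; M > I → go right. Place as right child of I.
Insert B: B < P → go left; B < E → go left. Place as left child of E.

Subtree rooted at G contains: G, I, M — 3 nodes.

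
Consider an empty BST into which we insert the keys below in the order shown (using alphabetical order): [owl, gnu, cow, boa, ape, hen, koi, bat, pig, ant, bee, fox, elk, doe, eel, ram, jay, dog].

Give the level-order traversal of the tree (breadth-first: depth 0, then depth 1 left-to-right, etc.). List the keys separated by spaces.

Insert owl: tree is empty, so owl becomes the root.
Insert gnu: gnu < owl → go left. Place as left child of owl.
Insert cow: cow < owl → go left; cow < gnu → go left. Place as left child of gnu.
Insert boa: boa < owl → go left; boa < gnu → go left; boa < cow → go left. Place as left child of cow.
Insert ape: ape < owl → go left; ape < gnu → go left; ape < cow → go left; ape < boa → go left. Place as left child of boa.
Insert hen: hen < owl → go left; hen > gnu → go right. Place as right child of gnu.
Insert koi: koi < owl → go left; koi > gnu → go right; koi > hen → go right. Place as right child of hen.
Insert bat: bat < owl → go left; bat < gnu → go left; bat < cow → go left; bat < boa → go left; bat > ape → go right. Place as right child of ape.
Insert pig: pig > owl → go right. Place as right child of owl.
Insert ant: ant < owl → go left; ant < gnu → go left; ant < cow → go left; ant < boa → go left; ant < ape → go left. Place as left child of ape.
Insert bee: bee < owl → go left; bee < gnu → go left; bee < cow → go left; bee < boa → go left; bee > ape → go right; bee > bat → go right. Place as right child of bat.
Insert fox: fox < owl → go left; fox < gnu → go left; fox > cow → go right. Place as right child of cow.
Insert elk: elk < owl → go left; elk < gnu → go left; elk > cow → go right; elk < fox → go left. Place as left child of fox.
Insert doe: doe < owl → go left; doe < gnu → go left; doe > cow → go right; doe < fox → go left; doe < elk → go left. Place as left child of elk.
Insert eel: eel < owl → go left; eel < gnu → go left; eel > cow → go right; eel < fox → go left; eel < elk → go left; eel > doe → go right. Place as right child of doe.
Insert ram: ram > owl → go right; ram > pig → go right. Place as right child of pig.
Insert jay: jay < owl → go left; jay > gnu → go right; jay > hen → go right; jay < koi → go left. Place as left child of koi.
Insert dog: dog < owl → go left; dog < gnu → go left; dog > cow → go right; dog < fox → go left; dog < elk → go left; dog > doe → go right; dog < eel → go left. Place as left child of eel.

owl gnu pig cow hen ram boa fox koi ape elk jay ant bat doe bee eel dog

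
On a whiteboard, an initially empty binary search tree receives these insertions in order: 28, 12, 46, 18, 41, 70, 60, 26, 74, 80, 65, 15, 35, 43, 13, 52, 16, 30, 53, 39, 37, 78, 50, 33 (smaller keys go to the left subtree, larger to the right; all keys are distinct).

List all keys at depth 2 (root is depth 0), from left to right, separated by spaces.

18 41 70

Insert 28: tree is empty, so 28 becomes the root.
Insert 12: 12 < 28 → go left. Place as left child of 28.
Insert 46: 46 > 28 → go right. Place as right child of 28.
Insert 18: 18 < 28 → go left; 18 > 12 → go right. Place as right child of 12.
Insert 41: 41 > 28 → go right; 41 < 46 → go left. Place as left child of 46.
Insert 70: 70 > 28 → go right; 70 > 46 → go right. Place as right child of 46.
Insert 60: 60 > 28 → go right; 60 > 46 → go right; 60 < 70 → go left. Place as left child of 70.
Insert 26: 26 < 28 → go left; 26 > 12 → go right; 26 > 18 → go right. Place as right child of 18.
Insert 74: 74 > 28 → go right; 74 > 46 → go right; 74 > 70 → go right. Place as right child of 70.
Insert 80: 80 > 28 → go right; 80 > 46 → go right; 80 > 70 → go right; 80 > 74 → go right. Place as right child of 74.
Insert 65: 65 > 28 → go right; 65 > 46 → go right; 65 < 70 → go left; 65 > 60 → go right. Place as right child of 60.
Insert 15: 15 < 28 → go left; 15 > 12 → go right; 15 < 18 → go left. Place as left child of 18.
Insert 35: 35 > 28 → go right; 35 < 46 → go left; 35 < 41 → go left. Place as left child of 41.
Insert 43: 43 > 28 → go right; 43 < 46 → go left; 43 > 41 → go right. Place as right child of 41.
Insert 13: 13 < 28 → go left; 13 > 12 → go right; 13 < 18 → go left; 13 < 15 → go left. Place as left child of 15.
Insert 52: 52 > 28 → go right; 52 > 46 → go right; 52 < 70 → go left; 52 < 60 → go left. Place as left child of 60.
Insert 16: 16 < 28 → go left; 16 > 12 → go right; 16 < 18 → go left; 16 > 15 → go right. Place as right child of 15.
Insert 30: 30 > 28 → go right; 30 < 46 → go left; 30 < 41 → go left; 30 < 35 → go left. Place as left child of 35.
Insert 53: 53 > 28 → go right; 53 > 46 → go right; 53 < 70 → go left; 53 < 60 → go left; 53 > 52 → go right. Place as right child of 52.
Insert 39: 39 > 28 → go right; 39 < 46 → go left; 39 < 41 → go left; 39 > 35 → go right. Place as right child of 35.
Insert 37: 37 > 28 → go right; 37 < 46 → go left; 37 < 41 → go left; 37 > 35 → go right; 37 < 39 → go left. Place as left child of 39.
Insert 78: 78 > 28 → go right; 78 > 46 → go right; 78 > 70 → go right; 78 > 74 → go right; 78 < 80 → go left. Place as left child of 80.
Insert 50: 50 > 28 → go right; 50 > 46 → go right; 50 < 70 → go left; 50 < 60 → go left; 50 < 52 → go left. Place as left child of 52.
Insert 33: 33 > 28 → go right; 33 < 46 → go left; 33 < 41 → go left; 33 < 35 → go left; 33 > 30 → go right. Place as right child of 30.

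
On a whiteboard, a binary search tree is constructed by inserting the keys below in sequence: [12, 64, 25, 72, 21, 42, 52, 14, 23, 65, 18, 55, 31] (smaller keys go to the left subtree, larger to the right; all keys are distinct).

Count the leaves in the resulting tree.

5

12: root
64: right child of 12 (depth 1)
25: left child of 64 (depth 2)
72: right child of 64 (depth 2)
21: left child of 25 (depth 3)
42: right child of 25 (depth 3)
52: right child of 42 (depth 4)
14: left child of 21 (depth 4)
23: right child of 21 (depth 4)
65: left child of 72 (depth 3)
18: right child of 14 (depth 5)
55: right child of 52 (depth 5)
31: left child of 42 (depth 4)

Leaves: 18, 23, 31, 55, 65 — 5 in total.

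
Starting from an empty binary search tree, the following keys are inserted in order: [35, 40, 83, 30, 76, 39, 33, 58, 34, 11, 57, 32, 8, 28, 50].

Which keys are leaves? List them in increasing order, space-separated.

35: root
40: right child of 35 (depth 1)
83: right child of 40 (depth 2)
30: left child of 35 (depth 1)
76: left child of 83 (depth 3)
39: left child of 40 (depth 2)
33: right child of 30 (depth 2)
58: left child of 76 (depth 4)
34: right child of 33 (depth 3)
11: left child of 30 (depth 2)
57: left child of 58 (depth 5)
32: left child of 33 (depth 3)
8: left child of 11 (depth 3)
28: right child of 11 (depth 3)
50: left child of 57 (depth 6)

8 28 32 34 39 50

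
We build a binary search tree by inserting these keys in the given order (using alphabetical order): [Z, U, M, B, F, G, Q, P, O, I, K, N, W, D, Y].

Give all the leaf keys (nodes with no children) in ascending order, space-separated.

Resulting structure (node: left, right):
  Z: L=U, R=–
  U: L=M, R=W
  M: L=B, R=Q
  B: L=–, R=F
  F: L=D, R=G
  G: L=–, R=I
  Q: L=P, R=–
  P: L=O, R=–
  O: L=N, R=–
  I: L=–, R=K
  K: L=–, R=–
  N: L=–, R=–
  W: L=–, R=Y
  D: L=–, R=–
  Y: L=–, R=–

D K N Y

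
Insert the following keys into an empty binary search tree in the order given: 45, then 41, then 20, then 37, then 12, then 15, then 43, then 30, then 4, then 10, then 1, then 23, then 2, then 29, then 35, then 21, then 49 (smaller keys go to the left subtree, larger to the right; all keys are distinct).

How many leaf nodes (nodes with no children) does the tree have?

8

Insert 45: tree is empty, so 45 becomes the root.
Insert 41: 41 < 45 → go left. Place as left child of 45.
Insert 20: 20 < 45 → go left; 20 < 41 → go left. Place as left child of 41.
Insert 37: 37 < 45 → go left; 37 < 41 → go left; 37 > 20 → go right. Place as right child of 20.
Insert 12: 12 < 45 → go left; 12 < 41 → go left; 12 < 20 → go left. Place as left child of 20.
Insert 15: 15 < 45 → go left; 15 < 41 → go left; 15 < 20 → go left; 15 > 12 → go right. Place as right child of 12.
Insert 43: 43 < 45 → go left; 43 > 41 → go right. Place as right child of 41.
Insert 30: 30 < 45 → go left; 30 < 41 → go left; 30 > 20 → go right; 30 < 37 → go left. Place as left child of 37.
Insert 4: 4 < 45 → go left; 4 < 41 → go left; 4 < 20 → go left; 4 < 12 → go left. Place as left child of 12.
Insert 10: 10 < 45 → go left; 10 < 41 → go left; 10 < 20 → go left; 10 < 12 → go left; 10 > 4 → go right. Place as right child of 4.
Insert 1: 1 < 45 → go left; 1 < 41 → go left; 1 < 20 → go left; 1 < 12 → go left; 1 < 4 → go left. Place as left child of 4.
Insert 23: 23 < 45 → go left; 23 < 41 → go left; 23 > 20 → go right; 23 < 37 → go left; 23 < 30 → go left. Place as left child of 30.
Insert 2: 2 < 45 → go left; 2 < 41 → go left; 2 < 20 → go left; 2 < 12 → go left; 2 < 4 → go left; 2 > 1 → go right. Place as right child of 1.
Insert 29: 29 < 45 → go left; 29 < 41 → go left; 29 > 20 → go right; 29 < 37 → go left; 29 < 30 → go left; 29 > 23 → go right. Place as right child of 23.
Insert 35: 35 < 45 → go left; 35 < 41 → go left; 35 > 20 → go right; 35 < 37 → go left; 35 > 30 → go right. Place as right child of 30.
Insert 21: 21 < 45 → go left; 21 < 41 → go left; 21 > 20 → go right; 21 < 37 → go left; 21 < 30 → go left; 21 < 23 → go left. Place as left child of 23.
Insert 49: 49 > 45 → go right. Place as right child of 45.

Leaves: 2, 10, 15, 21, 29, 35, 43, 49 — 8 in total.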